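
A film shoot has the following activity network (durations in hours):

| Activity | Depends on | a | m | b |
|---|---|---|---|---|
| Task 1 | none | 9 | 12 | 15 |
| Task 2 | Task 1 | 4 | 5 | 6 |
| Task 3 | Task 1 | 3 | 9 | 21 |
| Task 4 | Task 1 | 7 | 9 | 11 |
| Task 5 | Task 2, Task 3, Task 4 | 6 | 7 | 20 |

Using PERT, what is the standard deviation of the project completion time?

te_Task 1 = (9 + 4·12 + 15)/6 = 72/6 = 12; σ²_Task 1 = ((15−9)/6)² = 1.000
te_Task 2 = (4 + 4·5 + 6)/6 = 30/6 = 5; σ²_Task 2 = ((6−4)/6)² = 0.111
te_Task 3 = (3 + 4·9 + 21)/6 = 60/6 = 10; σ²_Task 3 = ((21−3)/6)² = 9.000
te_Task 4 = (7 + 4·9 + 11)/6 = 54/6 = 9; σ²_Task 4 = ((11−7)/6)² = 0.444
te_Task 5 = (6 + 4·7 + 20)/6 = 54/6 = 9; σ²_Task 5 = ((20−6)/6)² = 5.444

Forward pass:
ES_Task 1 = 0; EF_Task 1 = 12
ES_Task 2 = 12; EF_Task 2 = 12+5 = 17
ES_Task 3 = 12; EF_Task 3 = 12+10 = 22
ES_Task 4 = 12; EF_Task 4 = 12+9 = 21
ES_Task 5 = max(EF_Task 2=17, EF_Task 3=22, EF_Task 4=21) = 22; EF_Task 5 = 22+9 = 31
Expected project duration μ = 31 hours. Critical path: Task 1 → Task 3 → Task 5.

Variance along critical path = 1.000 + 9.000 + 5.444 = 15.444
σ = √15.444 = 3.930 hours

3.93 hours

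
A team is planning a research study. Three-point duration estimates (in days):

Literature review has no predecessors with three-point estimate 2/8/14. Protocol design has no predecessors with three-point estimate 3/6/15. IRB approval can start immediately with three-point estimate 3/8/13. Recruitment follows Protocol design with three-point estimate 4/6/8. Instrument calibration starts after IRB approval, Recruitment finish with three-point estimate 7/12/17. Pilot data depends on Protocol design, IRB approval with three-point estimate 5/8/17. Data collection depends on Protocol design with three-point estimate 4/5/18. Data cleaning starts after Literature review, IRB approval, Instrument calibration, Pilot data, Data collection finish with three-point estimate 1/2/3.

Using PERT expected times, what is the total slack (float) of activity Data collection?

11 days

te_Literature review = (2 + 4·8 + 14)/6 = 48/6 = 8
te_Protocol design = (3 + 4·6 + 15)/6 = 42/6 = 7
te_IRB approval = (3 + 4·8 + 13)/6 = 48/6 = 8
te_Recruitment = (4 + 4·6 + 8)/6 = 36/6 = 6
te_Instrument calibration = (7 + 4·12 + 17)/6 = 72/6 = 12
te_Pilot data = (5 + 4·8 + 17)/6 = 54/6 = 9
te_Data collection = (4 + 4·5 + 18)/6 = 42/6 = 7
te_Data cleaning = (1 + 4·2 + 3)/6 = 12/6 = 2

Forward pass:
ES_Literature review = 0; EF_Literature review = 8
ES_Protocol design = 0; EF_Protocol design = 7
ES_IRB approval = 0; EF_IRB approval = 8
ES_Recruitment = 7; EF_Recruitment = 7+6 = 13
ES_Instrument calibration = max(EF_IRB approval=8, EF_Recruitment=13) = 13; EF_Instrument calibration = 13+12 = 25
ES_Pilot data = max(EF_Protocol design=7, EF_IRB approval=8) = 8; EF_Pilot data = 8+9 = 17
ES_Data collection = 7; EF_Data collection = 7+7 = 14
ES_Data cleaning = max(EF_Literature review=8, EF_IRB approval=8, EF_Instrument calibration=25, EF_Pilot data=17, EF_Data collection=14) = 25; EF_Data cleaning = 25+2 = 27
Expected project duration μ = 27 days. Critical path: Protocol design → Recruitment → Instrument calibration → Data cleaning.

Backward pass:
LF_Data cleaning = 27; LS_Data cleaning = 27−2 = 25
LF_Data collection = LS_Data cleaning = 25; LS_Data collection = 25−7 = 18
LF_Pilot data = LS_Data cleaning = 25; LS_Pilot data = 25−9 = 16
LF_Instrument calibration = LS_Data cleaning = 25; LS_Instrument calibration = 25−12 = 13
LF_Recruitment = LS_Instrument calibration = 13; LS_Recruitment = 13−6 = 7
LF_IRB approval = min(LS_Instrument calibration=13, LS_Pilot data=16, LS_Data cleaning=25) = 13; LS_IRB approval = 13−8 = 5
LF_Protocol design = min(LS_Recruitment=7, LS_Pilot data=16, LS_Data collection=18) = 7; LS_Protocol design = 7−7 = 0
LF_Literature review = LS_Data cleaning = 25; LS_Literature review = 25−8 = 17
Slack_Data collection = LS_Data collection − ES_Data collection = 18 − 7 = 11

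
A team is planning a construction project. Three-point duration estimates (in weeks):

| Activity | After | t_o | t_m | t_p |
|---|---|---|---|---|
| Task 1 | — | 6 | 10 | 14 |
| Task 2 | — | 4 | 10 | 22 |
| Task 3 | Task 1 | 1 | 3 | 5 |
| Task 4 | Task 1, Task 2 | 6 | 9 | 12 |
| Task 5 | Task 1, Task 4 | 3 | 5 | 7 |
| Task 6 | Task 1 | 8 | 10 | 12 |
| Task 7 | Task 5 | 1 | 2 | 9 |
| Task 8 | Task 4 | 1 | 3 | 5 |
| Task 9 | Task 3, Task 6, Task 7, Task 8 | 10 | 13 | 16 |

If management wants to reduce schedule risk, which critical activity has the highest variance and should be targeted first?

Task 2

te_Task 1 = (6 + 4·10 + 14)/6 = 60/6 = 10; σ²_Task 1 = ((14−6)/6)² = 1.778
te_Task 2 = (4 + 4·10 + 22)/6 = 66/6 = 11; σ²_Task 2 = ((22−4)/6)² = 9.000
te_Task 3 = (1 + 4·3 + 5)/6 = 18/6 = 3; σ²_Task 3 = ((5−1)/6)² = 0.444
te_Task 4 = (6 + 4·9 + 12)/6 = 54/6 = 9; σ²_Task 4 = ((12−6)/6)² = 1.000
te_Task 5 = (3 + 4·5 + 7)/6 = 30/6 = 5; σ²_Task 5 = ((7−3)/6)² = 0.444
te_Task 6 = (8 + 4·10 + 12)/6 = 60/6 = 10; σ²_Task 6 = ((12−8)/6)² = 0.444
te_Task 7 = (1 + 4·2 + 9)/6 = 18/6 = 3; σ²_Task 7 = ((9−1)/6)² = 1.778
te_Task 8 = (1 + 4·3 + 5)/6 = 18/6 = 3; σ²_Task 8 = ((5−1)/6)² = 0.444
te_Task 9 = (10 + 4·13 + 16)/6 = 78/6 = 13; σ²_Task 9 = ((16−10)/6)² = 1.000

Forward pass:
ES_Task 1 = 0; EF_Task 1 = 10
ES_Task 2 = 0; EF_Task 2 = 11
ES_Task 3 = 10; EF_Task 3 = 10+3 = 13
ES_Task 4 = max(EF_Task 1=10, EF_Task 2=11) = 11; EF_Task 4 = 11+9 = 20
ES_Task 5 = max(EF_Task 1=10, EF_Task 4=20) = 20; EF_Task 5 = 20+5 = 25
ES_Task 6 = 10; EF_Task 6 = 10+10 = 20
ES_Task 7 = 25; EF_Task 7 = 25+3 = 28
ES_Task 8 = 20; EF_Task 8 = 20+3 = 23
ES_Task 9 = max(EF_Task 3=13, EF_Task 6=20, EF_Task 7=28, EF_Task 8=23) = 28; EF_Task 9 = 28+13 = 41
Expected project duration μ = 41 weeks. Critical path: Task 2 → Task 4 → Task 5 → Task 7 → Task 9.

Variances on critical path: σ²_Task 2=9.000, σ²_Task 4=1.000, σ²_Task 5=0.444, σ²_Task 7=1.778, σ²_Task 9=1.000.
Largest is σ²_Task 2 = 9.000.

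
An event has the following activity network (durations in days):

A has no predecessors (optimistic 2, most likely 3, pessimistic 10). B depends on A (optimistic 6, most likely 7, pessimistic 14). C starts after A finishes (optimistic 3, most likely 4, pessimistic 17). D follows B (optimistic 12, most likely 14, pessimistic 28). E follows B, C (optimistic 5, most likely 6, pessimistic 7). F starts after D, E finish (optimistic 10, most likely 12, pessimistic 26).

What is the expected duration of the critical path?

te_A = (2 + 4·3 + 10)/6 = 24/6 = 4
te_B = (6 + 4·7 + 14)/6 = 48/6 = 8
te_C = (3 + 4·4 + 17)/6 = 36/6 = 6
te_D = (12 + 4·14 + 28)/6 = 96/6 = 16
te_E = (5 + 4·6 + 7)/6 = 36/6 = 6
te_F = (10 + 4·12 + 26)/6 = 84/6 = 14

Forward pass:
ES_A = 0; EF_A = 4
ES_B = 4; EF_B = 4+8 = 12
ES_C = 4; EF_C = 4+6 = 10
ES_D = 12; EF_D = 12+16 = 28
ES_E = max(EF_B=12, EF_C=10) = 12; EF_E = 12+6 = 18
ES_F = max(EF_D=28, EF_E=18) = 28; EF_F = 28+14 = 42
Expected project duration μ = 42 days. Critical path: A → B → D → F.

42 days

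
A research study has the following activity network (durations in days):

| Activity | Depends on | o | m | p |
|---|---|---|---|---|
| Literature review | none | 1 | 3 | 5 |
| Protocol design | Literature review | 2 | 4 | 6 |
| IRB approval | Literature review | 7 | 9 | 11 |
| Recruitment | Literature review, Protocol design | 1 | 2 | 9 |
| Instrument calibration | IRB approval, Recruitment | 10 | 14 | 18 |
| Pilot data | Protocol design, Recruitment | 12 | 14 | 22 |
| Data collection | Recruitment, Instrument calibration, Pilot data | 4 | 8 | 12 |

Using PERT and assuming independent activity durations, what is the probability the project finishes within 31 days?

te_Literature review = (1 + 4·3 + 5)/6 = 18/6 = 3; σ²_Literature review = ((5−1)/6)² = 0.444
te_Protocol design = (2 + 4·4 + 6)/6 = 24/6 = 4; σ²_Protocol design = ((6−2)/6)² = 0.444
te_IRB approval = (7 + 4·9 + 11)/6 = 54/6 = 9; σ²_IRB approval = ((11−7)/6)² = 0.444
te_Recruitment = (1 + 4·2 + 9)/6 = 18/6 = 3; σ²_Recruitment = ((9−1)/6)² = 1.778
te_Instrument calibration = (10 + 4·14 + 18)/6 = 84/6 = 14; σ²_Instrument calibration = ((18−10)/6)² = 1.778
te_Pilot data = (12 + 4·14 + 22)/6 = 90/6 = 15; σ²_Pilot data = ((22−12)/6)² = 2.778
te_Data collection = (4 + 4·8 + 12)/6 = 48/6 = 8; σ²_Data collection = ((12−4)/6)² = 1.778

Forward pass:
ES_Literature review = 0; EF_Literature review = 3
ES_Protocol design = 3; EF_Protocol design = 3+4 = 7
ES_IRB approval = 3; EF_IRB approval = 3+9 = 12
ES_Recruitment = max(EF_Literature review=3, EF_Protocol design=7) = 7; EF_Recruitment = 7+3 = 10
ES_Instrument calibration = max(EF_IRB approval=12, EF_Recruitment=10) = 12; EF_Instrument calibration = 12+14 = 26
ES_Pilot data = max(EF_Protocol design=7, EF_Recruitment=10) = 10; EF_Pilot data = 10+15 = 25
ES_Data collection = max(EF_Recruitment=10, EF_Instrument calibration=26, EF_Pilot data=25) = 26; EF_Data collection = 26+8 = 34
Expected project duration μ = 34 days. Critical path: Literature review → IRB approval → Instrument calibration → Data collection.

Variance along critical path = 0.444 + 0.444 + 1.778 + 1.778 = 4.444; σ = √4.444 = 2.108 days.
Z = (31 − 34) / 2.108 = -1.423
P(T ≤ 31) = Φ(-1.423) ≈ 0.077

0.077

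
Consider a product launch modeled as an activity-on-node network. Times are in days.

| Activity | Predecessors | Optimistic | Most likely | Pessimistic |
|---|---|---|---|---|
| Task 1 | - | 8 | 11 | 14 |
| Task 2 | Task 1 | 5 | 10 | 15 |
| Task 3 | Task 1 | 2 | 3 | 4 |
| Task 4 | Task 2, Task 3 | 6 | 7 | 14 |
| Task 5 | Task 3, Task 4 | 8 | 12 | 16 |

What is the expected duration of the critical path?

41 days

te_Task 1 = (8 + 4·11 + 14)/6 = 66/6 = 11
te_Task 2 = (5 + 4·10 + 15)/6 = 60/6 = 10
te_Task 3 = (2 + 4·3 + 4)/6 = 18/6 = 3
te_Task 4 = (6 + 4·7 + 14)/6 = 48/6 = 8
te_Task 5 = (8 + 4·12 + 16)/6 = 72/6 = 12

Forward pass:
ES_Task 1 = 0; EF_Task 1 = 11
ES_Task 2 = 11; EF_Task 2 = 11+10 = 21
ES_Task 3 = 11; EF_Task 3 = 11+3 = 14
ES_Task 4 = max(EF_Task 2=21, EF_Task 3=14) = 21; EF_Task 4 = 21+8 = 29
ES_Task 5 = max(EF_Task 3=14, EF_Task 4=29) = 29; EF_Task 5 = 29+12 = 41
Expected project duration μ = 41 days. Critical path: Task 1 → Task 2 → Task 4 → Task 5.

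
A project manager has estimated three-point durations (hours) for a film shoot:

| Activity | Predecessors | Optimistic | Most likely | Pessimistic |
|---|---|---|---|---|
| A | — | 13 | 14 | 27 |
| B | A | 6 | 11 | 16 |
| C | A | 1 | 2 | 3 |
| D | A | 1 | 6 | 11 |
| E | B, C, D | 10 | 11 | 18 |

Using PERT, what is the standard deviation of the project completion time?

3.16 hours

te_A = (13 + 4·14 + 27)/6 = 96/6 = 16; σ²_A = ((27−13)/6)² = 5.444
te_B = (6 + 4·11 + 16)/6 = 66/6 = 11; σ²_B = ((16−6)/6)² = 2.778
te_C = (1 + 4·2 + 3)/6 = 12/6 = 2; σ²_C = ((3−1)/6)² = 0.111
te_D = (1 + 4·6 + 11)/6 = 36/6 = 6; σ²_D = ((11−1)/6)² = 2.778
te_E = (10 + 4·11 + 18)/6 = 72/6 = 12; σ²_E = ((18−10)/6)² = 1.778

Forward pass:
ES_A = 0; EF_A = 16
ES_B = 16; EF_B = 16+11 = 27
ES_C = 16; EF_C = 16+2 = 18
ES_D = 16; EF_D = 16+6 = 22
ES_E = max(EF_B=27, EF_C=18, EF_D=22) = 27; EF_E = 27+12 = 39
Expected project duration μ = 39 hours. Critical path: A → B → E.

Variance along critical path = 5.444 + 2.778 + 1.778 = 10.000
σ = √10.000 = 3.162 hours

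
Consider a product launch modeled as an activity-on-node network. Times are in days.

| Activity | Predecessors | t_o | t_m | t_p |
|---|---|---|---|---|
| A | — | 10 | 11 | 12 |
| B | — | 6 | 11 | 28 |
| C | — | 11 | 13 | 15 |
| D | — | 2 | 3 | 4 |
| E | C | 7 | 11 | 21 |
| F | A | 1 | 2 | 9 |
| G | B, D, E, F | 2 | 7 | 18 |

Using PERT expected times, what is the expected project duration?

33 days

te_A = (10 + 4·11 + 12)/6 = 66/6 = 11
te_B = (6 + 4·11 + 28)/6 = 78/6 = 13
te_C = (11 + 4·13 + 15)/6 = 78/6 = 13
te_D = (2 + 4·3 + 4)/6 = 18/6 = 3
te_E = (7 + 4·11 + 21)/6 = 72/6 = 12
te_F = (1 + 4·2 + 9)/6 = 18/6 = 3
te_G = (2 + 4·7 + 18)/6 = 48/6 = 8

Forward pass:
ES_A = 0; EF_A = 11
ES_B = 0; EF_B = 13
ES_C = 0; EF_C = 13
ES_D = 0; EF_D = 3
ES_E = 13; EF_E = 13+12 = 25
ES_F = 11; EF_F = 11+3 = 14
ES_G = max(EF_B=13, EF_D=3, EF_E=25, EF_F=14) = 25; EF_G = 25+8 = 33
Expected project duration μ = 33 days. Critical path: C → E → G.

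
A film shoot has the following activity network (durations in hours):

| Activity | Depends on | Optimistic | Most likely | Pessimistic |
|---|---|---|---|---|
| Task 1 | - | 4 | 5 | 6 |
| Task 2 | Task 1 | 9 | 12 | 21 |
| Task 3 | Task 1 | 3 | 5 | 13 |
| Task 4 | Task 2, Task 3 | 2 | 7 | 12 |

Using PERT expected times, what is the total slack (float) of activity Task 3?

7 hours

te_Task 1 = (4 + 4·5 + 6)/6 = 30/6 = 5
te_Task 2 = (9 + 4·12 + 21)/6 = 78/6 = 13
te_Task 3 = (3 + 4·5 + 13)/6 = 36/6 = 6
te_Task 4 = (2 + 4·7 + 12)/6 = 42/6 = 7

Forward pass:
ES_Task 1 = 0; EF_Task 1 = 5
ES_Task 2 = 5; EF_Task 2 = 5+13 = 18
ES_Task 3 = 5; EF_Task 3 = 5+6 = 11
ES_Task 4 = max(EF_Task 2=18, EF_Task 3=11) = 18; EF_Task 4 = 18+7 = 25
Expected project duration μ = 25 hours. Critical path: Task 1 → Task 2 → Task 4.

Backward pass:
LF_Task 4 = 25; LS_Task 4 = 25−7 = 18
LF_Task 3 = LS_Task 4 = 18; LS_Task 3 = 18−6 = 12
LF_Task 2 = LS_Task 4 = 18; LS_Task 2 = 18−13 = 5
LF_Task 1 = min(LS_Task 2=5, LS_Task 3=12) = 5; LS_Task 1 = 5−5 = 0
Slack_Task 3 = LS_Task 3 − ES_Task 3 = 12 − 5 = 7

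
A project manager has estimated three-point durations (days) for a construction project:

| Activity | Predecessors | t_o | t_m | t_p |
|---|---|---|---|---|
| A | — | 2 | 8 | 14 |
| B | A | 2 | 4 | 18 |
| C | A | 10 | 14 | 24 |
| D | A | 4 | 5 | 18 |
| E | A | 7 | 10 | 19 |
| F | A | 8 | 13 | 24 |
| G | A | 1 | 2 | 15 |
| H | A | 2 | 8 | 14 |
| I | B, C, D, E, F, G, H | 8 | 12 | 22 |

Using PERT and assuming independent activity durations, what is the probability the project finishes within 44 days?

0.981

te_A = (2 + 4·8 + 14)/6 = 48/6 = 8; σ²_A = ((14−2)/6)² = 4.000
te_B = (2 + 4·4 + 18)/6 = 36/6 = 6; σ²_B = ((18−2)/6)² = 7.111
te_C = (10 + 4·14 + 24)/6 = 90/6 = 15; σ²_C = ((24−10)/6)² = 5.444
te_D = (4 + 4·5 + 18)/6 = 42/6 = 7; σ²_D = ((18−4)/6)² = 5.444
te_E = (7 + 4·10 + 19)/6 = 66/6 = 11; σ²_E = ((19−7)/6)² = 4.000
te_F = (8 + 4·13 + 24)/6 = 84/6 = 14; σ²_F = ((24−8)/6)² = 7.111
te_G = (1 + 4·2 + 15)/6 = 24/6 = 4; σ²_G = ((15−1)/6)² = 5.444
te_H = (2 + 4·8 + 14)/6 = 48/6 = 8; σ²_H = ((14−2)/6)² = 4.000
te_I = (8 + 4·12 + 22)/6 = 78/6 = 13; σ²_I = ((22−8)/6)² = 5.444

Forward pass:
ES_A = 0; EF_A = 8
ES_B = 8; EF_B = 8+6 = 14
ES_C = 8; EF_C = 8+15 = 23
ES_D = 8; EF_D = 8+7 = 15
ES_E = 8; EF_E = 8+11 = 19
ES_F = 8; EF_F = 8+14 = 22
ES_G = 8; EF_G = 8+4 = 12
ES_H = 8; EF_H = 8+8 = 16
ES_I = max(EF_B=14, EF_C=23, EF_D=15, EF_E=19, EF_F=22, EF_G=12, EF_H=16) = 23; EF_I = 23+13 = 36
Expected project duration μ = 36 days. Critical path: A → C → I.

Variance along critical path = 4.000 + 5.444 + 5.444 = 14.889; σ = √14.889 = 3.859 days.
Z = (44 − 36) / 3.859 = 2.073
P(T ≤ 44) = Φ(2.073) ≈ 0.981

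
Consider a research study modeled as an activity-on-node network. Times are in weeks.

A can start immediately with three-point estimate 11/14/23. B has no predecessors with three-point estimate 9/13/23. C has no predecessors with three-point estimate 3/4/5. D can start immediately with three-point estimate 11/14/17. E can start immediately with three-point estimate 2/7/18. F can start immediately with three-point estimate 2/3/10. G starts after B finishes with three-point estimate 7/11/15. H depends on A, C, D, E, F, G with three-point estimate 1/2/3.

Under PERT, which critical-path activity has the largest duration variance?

B

te_A = (11 + 4·14 + 23)/6 = 90/6 = 15; σ²_A = ((23−11)/6)² = 4.000
te_B = (9 + 4·13 + 23)/6 = 84/6 = 14; σ²_B = ((23−9)/6)² = 5.444
te_C = (3 + 4·4 + 5)/6 = 24/6 = 4; σ²_C = ((5−3)/6)² = 0.111
te_D = (11 + 4·14 + 17)/6 = 84/6 = 14; σ²_D = ((17−11)/6)² = 1.000
te_E = (2 + 4·7 + 18)/6 = 48/6 = 8; σ²_E = ((18−2)/6)² = 7.111
te_F = (2 + 4·3 + 10)/6 = 24/6 = 4; σ²_F = ((10−2)/6)² = 1.778
te_G = (7 + 4·11 + 15)/6 = 66/6 = 11; σ²_G = ((15−7)/6)² = 1.778
te_H = (1 + 4·2 + 3)/6 = 12/6 = 2; σ²_H = ((3−1)/6)² = 0.111

Forward pass:
ES_A = 0; EF_A = 15
ES_B = 0; EF_B = 14
ES_C = 0; EF_C = 4
ES_D = 0; EF_D = 14
ES_E = 0; EF_E = 8
ES_F = 0; EF_F = 4
ES_G = 14; EF_G = 14+11 = 25
ES_H = max(EF_A=15, EF_C=4, EF_D=14, EF_E=8, EF_F=4, EF_G=25) = 25; EF_H = 25+2 = 27
Expected project duration μ = 27 weeks. Critical path: B → G → H.

Variances on critical path: σ²_B=5.444, σ²_G=1.778, σ²_H=0.111.
Largest is σ²_B = 5.444.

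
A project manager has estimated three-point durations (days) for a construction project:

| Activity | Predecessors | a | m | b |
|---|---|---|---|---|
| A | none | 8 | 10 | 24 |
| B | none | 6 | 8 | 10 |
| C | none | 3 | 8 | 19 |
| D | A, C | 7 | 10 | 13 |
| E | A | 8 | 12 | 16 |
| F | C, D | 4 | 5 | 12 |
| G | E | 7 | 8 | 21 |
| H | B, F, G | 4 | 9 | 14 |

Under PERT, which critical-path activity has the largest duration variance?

A

te_A = (8 + 4·10 + 24)/6 = 72/6 = 12; σ²_A = ((24−8)/6)² = 7.111
te_B = (6 + 4·8 + 10)/6 = 48/6 = 8; σ²_B = ((10−6)/6)² = 0.444
te_C = (3 + 4·8 + 19)/6 = 54/6 = 9; σ²_C = ((19−3)/6)² = 7.111
te_D = (7 + 4·10 + 13)/6 = 60/6 = 10; σ²_D = ((13−7)/6)² = 1.000
te_E = (8 + 4·12 + 16)/6 = 72/6 = 12; σ²_E = ((16−8)/6)² = 1.778
te_F = (4 + 4·5 + 12)/6 = 36/6 = 6; σ²_F = ((12−4)/6)² = 1.778
te_G = (7 + 4·8 + 21)/6 = 60/6 = 10; σ²_G = ((21−7)/6)² = 5.444
te_H = (4 + 4·9 + 14)/6 = 54/6 = 9; σ²_H = ((14−4)/6)² = 2.778

Forward pass:
ES_A = 0; EF_A = 12
ES_B = 0; EF_B = 8
ES_C = 0; EF_C = 9
ES_D = max(EF_A=12, EF_C=9) = 12; EF_D = 12+10 = 22
ES_E = 12; EF_E = 12+12 = 24
ES_F = max(EF_C=9, EF_D=22) = 22; EF_F = 22+6 = 28
ES_G = 24; EF_G = 24+10 = 34
ES_H = max(EF_B=8, EF_F=28, EF_G=34) = 34; EF_H = 34+9 = 43
Expected project duration μ = 43 days. Critical path: A → E → G → H.

Variances on critical path: σ²_A=7.111, σ²_E=1.778, σ²_G=5.444, σ²_H=2.778.
Largest is σ²_A = 7.111.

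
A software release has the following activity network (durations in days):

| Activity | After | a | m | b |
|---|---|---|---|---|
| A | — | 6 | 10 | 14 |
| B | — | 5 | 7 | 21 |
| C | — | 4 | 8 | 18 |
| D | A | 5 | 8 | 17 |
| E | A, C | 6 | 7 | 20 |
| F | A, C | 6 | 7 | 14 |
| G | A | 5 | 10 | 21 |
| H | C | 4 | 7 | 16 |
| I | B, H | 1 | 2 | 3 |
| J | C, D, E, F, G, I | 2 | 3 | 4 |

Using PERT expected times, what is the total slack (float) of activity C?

2 days

te_A = (6 + 4·10 + 14)/6 = 60/6 = 10
te_B = (5 + 4·7 + 21)/6 = 54/6 = 9
te_C = (4 + 4·8 + 18)/6 = 54/6 = 9
te_D = (5 + 4·8 + 17)/6 = 54/6 = 9
te_E = (6 + 4·7 + 20)/6 = 54/6 = 9
te_F = (6 + 4·7 + 14)/6 = 48/6 = 8
te_G = (5 + 4·10 + 21)/6 = 66/6 = 11
te_H = (4 + 4·7 + 16)/6 = 48/6 = 8
te_I = (1 + 4·2 + 3)/6 = 12/6 = 2
te_J = (2 + 4·3 + 4)/6 = 18/6 = 3

Forward pass:
ES_A = 0; EF_A = 10
ES_B = 0; EF_B = 9
ES_C = 0; EF_C = 9
ES_D = 10; EF_D = 10+9 = 19
ES_E = max(EF_A=10, EF_C=9) = 10; EF_E = 10+9 = 19
ES_F = max(EF_A=10, EF_C=9) = 10; EF_F = 10+8 = 18
ES_G = 10; EF_G = 10+11 = 21
ES_H = 9; EF_H = 9+8 = 17
ES_I = max(EF_B=9, EF_H=17) = 17; EF_I = 17+2 = 19
ES_J = max(EF_C=9, EF_D=19, EF_E=19, EF_F=18, EF_G=21, EF_I=19) = 21; EF_J = 21+3 = 24
Expected project duration μ = 24 days. Critical path: A → G → J.

Backward pass:
LF_J = 24; LS_J = 24−3 = 21
LF_I = LS_J = 21; LS_I = 21−2 = 19
LF_H = LS_I = 19; LS_H = 19−8 = 11
LF_G = LS_J = 21; LS_G = 21−11 = 10
LF_F = LS_J = 21; LS_F = 21−8 = 13
LF_E = LS_J = 21; LS_E = 21−9 = 12
LF_D = LS_J = 21; LS_D = 21−9 = 12
LF_C = min(LS_E=12, LS_F=13, LS_H=11, LS_J=21) = 11; LS_C = 11−9 = 2
LF_B = LS_I = 19; LS_B = 19−9 = 10
LF_A = min(LS_D=12, LS_E=12, LS_F=13, LS_G=10) = 10; LS_A = 10−10 = 0
Slack_C = LS_C − ES_C = 2 − 0 = 2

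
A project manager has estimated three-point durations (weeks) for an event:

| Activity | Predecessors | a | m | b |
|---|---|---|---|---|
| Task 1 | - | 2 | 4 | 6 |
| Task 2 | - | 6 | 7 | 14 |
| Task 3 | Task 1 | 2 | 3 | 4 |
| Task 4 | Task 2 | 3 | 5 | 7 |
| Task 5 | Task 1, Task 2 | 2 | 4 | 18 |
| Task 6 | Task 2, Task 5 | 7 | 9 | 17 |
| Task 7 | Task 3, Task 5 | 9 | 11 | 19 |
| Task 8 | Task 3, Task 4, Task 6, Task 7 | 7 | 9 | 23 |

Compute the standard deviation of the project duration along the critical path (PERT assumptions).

te_Task 1 = (2 + 4·4 + 6)/6 = 24/6 = 4; σ²_Task 1 = ((6−2)/6)² = 0.444
te_Task 2 = (6 + 4·7 + 14)/6 = 48/6 = 8; σ²_Task 2 = ((14−6)/6)² = 1.778
te_Task 3 = (2 + 4·3 + 4)/6 = 18/6 = 3; σ²_Task 3 = ((4−2)/6)² = 0.111
te_Task 4 = (3 + 4·5 + 7)/6 = 30/6 = 5; σ²_Task 4 = ((7−3)/6)² = 0.444
te_Task 5 = (2 + 4·4 + 18)/6 = 36/6 = 6; σ²_Task 5 = ((18−2)/6)² = 7.111
te_Task 6 = (7 + 4·9 + 17)/6 = 60/6 = 10; σ²_Task 6 = ((17−7)/6)² = 2.778
te_Task 7 = (9 + 4·11 + 19)/6 = 72/6 = 12; σ²_Task 7 = ((19−9)/6)² = 2.778
te_Task 8 = (7 + 4·9 + 23)/6 = 66/6 = 11; σ²_Task 8 = ((23−7)/6)² = 7.111

Forward pass:
ES_Task 1 = 0; EF_Task 1 = 4
ES_Task 2 = 0; EF_Task 2 = 8
ES_Task 3 = 4; EF_Task 3 = 4+3 = 7
ES_Task 4 = 8; EF_Task 4 = 8+5 = 13
ES_Task 5 = max(EF_Task 1=4, EF_Task 2=8) = 8; EF_Task 5 = 8+6 = 14
ES_Task 6 = max(EF_Task 2=8, EF_Task 5=14) = 14; EF_Task 6 = 14+10 = 24
ES_Task 7 = max(EF_Task 3=7, EF_Task 5=14) = 14; EF_Task 7 = 14+12 = 26
ES_Task 8 = max(EF_Task 3=7, EF_Task 4=13, EF_Task 6=24, EF_Task 7=26) = 26; EF_Task 8 = 26+11 = 37
Expected project duration μ = 37 weeks. Critical path: Task 2 → Task 5 → Task 7 → Task 8.

Variance along critical path = 1.778 + 7.111 + 2.778 + 7.111 = 18.778
σ = √18.778 = 4.333 weeks

4.33 weeks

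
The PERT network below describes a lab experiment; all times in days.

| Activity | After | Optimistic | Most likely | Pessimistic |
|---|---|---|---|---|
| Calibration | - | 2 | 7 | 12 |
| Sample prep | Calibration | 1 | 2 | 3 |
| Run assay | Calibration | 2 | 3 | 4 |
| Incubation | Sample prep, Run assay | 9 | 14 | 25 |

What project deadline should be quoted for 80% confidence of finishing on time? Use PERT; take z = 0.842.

27.7 days

te_Calibration = (2 + 4·7 + 12)/6 = 42/6 = 7; σ²_Calibration = ((12−2)/6)² = 2.778
te_Sample prep = (1 + 4·2 + 3)/6 = 12/6 = 2; σ²_Sample prep = ((3−1)/6)² = 0.111
te_Run assay = (2 + 4·3 + 4)/6 = 18/6 = 3; σ²_Run assay = ((4−2)/6)² = 0.111
te_Incubation = (9 + 4·14 + 25)/6 = 90/6 = 15; σ²_Incubation = ((25−9)/6)² = 7.111

Forward pass:
ES_Calibration = 0; EF_Calibration = 7
ES_Sample prep = 7; EF_Sample prep = 7+2 = 9
ES_Run assay = 7; EF_Run assay = 7+3 = 10
ES_Incubation = max(EF_Sample prep=9, EF_Run assay=10) = 10; EF_Incubation = 10+15 = 25
Expected project duration μ = 25 days. Critical path: Calibration → Run assay → Incubation.

Variance along critical path = 2.778 + 0.111 + 7.111 = 10.000; σ = 3.162 days.
D = μ + z·σ = 25 + 0.842·3.162 = 27.7 days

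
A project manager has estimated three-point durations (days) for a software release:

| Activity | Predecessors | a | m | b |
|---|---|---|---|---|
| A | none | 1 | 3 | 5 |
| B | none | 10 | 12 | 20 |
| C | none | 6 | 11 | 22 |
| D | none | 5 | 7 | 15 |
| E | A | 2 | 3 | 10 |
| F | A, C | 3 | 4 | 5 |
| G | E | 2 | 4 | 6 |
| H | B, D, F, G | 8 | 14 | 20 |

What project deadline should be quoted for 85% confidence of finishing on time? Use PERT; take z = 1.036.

33.5 days

te_A = (1 + 4·3 + 5)/6 = 18/6 = 3; σ²_A = ((5−1)/6)² = 0.444
te_B = (10 + 4·12 + 20)/6 = 78/6 = 13; σ²_B = ((20−10)/6)² = 2.778
te_C = (6 + 4·11 + 22)/6 = 72/6 = 12; σ²_C = ((22−6)/6)² = 7.111
te_D = (5 + 4·7 + 15)/6 = 48/6 = 8; σ²_D = ((15−5)/6)² = 2.778
te_E = (2 + 4·3 + 10)/6 = 24/6 = 4; σ²_E = ((10−2)/6)² = 1.778
te_F = (3 + 4·4 + 5)/6 = 24/6 = 4; σ²_F = ((5−3)/6)² = 0.111
te_G = (2 + 4·4 + 6)/6 = 24/6 = 4; σ²_G = ((6−2)/6)² = 0.444
te_H = (8 + 4·14 + 20)/6 = 84/6 = 14; σ²_H = ((20−8)/6)² = 4.000

Forward pass:
ES_A = 0; EF_A = 3
ES_B = 0; EF_B = 13
ES_C = 0; EF_C = 12
ES_D = 0; EF_D = 8
ES_E = 3; EF_E = 3+4 = 7
ES_F = max(EF_A=3, EF_C=12) = 12; EF_F = 12+4 = 16
ES_G = 7; EF_G = 7+4 = 11
ES_H = max(EF_B=13, EF_D=8, EF_F=16, EF_G=11) = 16; EF_H = 16+14 = 30
Expected project duration μ = 30 days. Critical path: C → F → H.

Variance along critical path = 7.111 + 0.111 + 4.000 = 11.222; σ = 3.350 days.
D = μ + z·σ = 30 + 1.036·3.350 = 33.5 days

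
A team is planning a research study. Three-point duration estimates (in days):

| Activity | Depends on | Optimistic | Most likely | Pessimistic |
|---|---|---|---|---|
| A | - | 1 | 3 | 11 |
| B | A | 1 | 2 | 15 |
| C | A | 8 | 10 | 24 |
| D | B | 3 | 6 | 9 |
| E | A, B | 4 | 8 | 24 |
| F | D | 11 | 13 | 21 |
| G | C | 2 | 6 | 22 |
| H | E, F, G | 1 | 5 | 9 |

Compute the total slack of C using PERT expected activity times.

te_A = (1 + 4·3 + 11)/6 = 24/6 = 4
te_B = (1 + 4·2 + 15)/6 = 24/6 = 4
te_C = (8 + 4·10 + 24)/6 = 72/6 = 12
te_D = (3 + 4·6 + 9)/6 = 36/6 = 6
te_E = (4 + 4·8 + 24)/6 = 60/6 = 10
te_F = (11 + 4·13 + 21)/6 = 84/6 = 14
te_G = (2 + 4·6 + 22)/6 = 48/6 = 8
te_H = (1 + 4·5 + 9)/6 = 30/6 = 5

Forward pass:
ES_A = 0; EF_A = 4
ES_B = 4; EF_B = 4+4 = 8
ES_C = 4; EF_C = 4+12 = 16
ES_D = 8; EF_D = 8+6 = 14
ES_E = max(EF_A=4, EF_B=8) = 8; EF_E = 8+10 = 18
ES_F = 14; EF_F = 14+14 = 28
ES_G = 16; EF_G = 16+8 = 24
ES_H = max(EF_E=18, EF_F=28, EF_G=24) = 28; EF_H = 28+5 = 33
Expected project duration μ = 33 days. Critical path: A → B → D → F → H.

Backward pass:
LF_H = 33; LS_H = 33−5 = 28
LF_G = LS_H = 28; LS_G = 28−8 = 20
LF_F = LS_H = 28; LS_F = 28−14 = 14
LF_E = LS_H = 28; LS_E = 28−10 = 18
LF_D = LS_F = 14; LS_D = 14−6 = 8
LF_C = LS_G = 20; LS_C = 20−12 = 8
LF_B = min(LS_D=8, LS_E=18) = 8; LS_B = 8−4 = 4
LF_A = min(LS_B=4, LS_C=8, LS_E=18) = 4; LS_A = 4−4 = 0
Slack_C = LS_C − ES_C = 8 − 4 = 4

4 days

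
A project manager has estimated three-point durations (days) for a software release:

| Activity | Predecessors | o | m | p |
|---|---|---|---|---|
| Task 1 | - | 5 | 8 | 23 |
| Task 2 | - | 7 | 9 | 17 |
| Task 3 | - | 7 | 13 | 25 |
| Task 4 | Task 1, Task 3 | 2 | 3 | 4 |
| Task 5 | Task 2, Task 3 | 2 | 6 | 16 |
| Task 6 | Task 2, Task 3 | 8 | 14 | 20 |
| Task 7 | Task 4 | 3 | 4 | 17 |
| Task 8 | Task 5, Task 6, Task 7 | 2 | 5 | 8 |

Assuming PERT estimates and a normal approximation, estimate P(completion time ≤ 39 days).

te_Task 1 = (5 + 4·8 + 23)/6 = 60/6 = 10; σ²_Task 1 = ((23−5)/6)² = 9.000
te_Task 2 = (7 + 4·9 + 17)/6 = 60/6 = 10; σ²_Task 2 = ((17−7)/6)² = 2.778
te_Task 3 = (7 + 4·13 + 25)/6 = 84/6 = 14; σ²_Task 3 = ((25−7)/6)² = 9.000
te_Task 4 = (2 + 4·3 + 4)/6 = 18/6 = 3; σ²_Task 4 = ((4−2)/6)² = 0.111
te_Task 5 = (2 + 4·6 + 16)/6 = 42/6 = 7; σ²_Task 5 = ((16−2)/6)² = 5.444
te_Task 6 = (8 + 4·14 + 20)/6 = 84/6 = 14; σ²_Task 6 = ((20−8)/6)² = 4.000
te_Task 7 = (3 + 4·4 + 17)/6 = 36/6 = 6; σ²_Task 7 = ((17−3)/6)² = 5.444
te_Task 8 = (2 + 4·5 + 8)/6 = 30/6 = 5; σ²_Task 8 = ((8−2)/6)² = 1.000

Forward pass:
ES_Task 1 = 0; EF_Task 1 = 10
ES_Task 2 = 0; EF_Task 2 = 10
ES_Task 3 = 0; EF_Task 3 = 14
ES_Task 4 = max(EF_Task 1=10, EF_Task 3=14) = 14; EF_Task 4 = 14+3 = 17
ES_Task 5 = max(EF_Task 2=10, EF_Task 3=14) = 14; EF_Task 5 = 14+7 = 21
ES_Task 6 = max(EF_Task 2=10, EF_Task 3=14) = 14; EF_Task 6 = 14+14 = 28
ES_Task 7 = 17; EF_Task 7 = 17+6 = 23
ES_Task 8 = max(EF_Task 5=21, EF_Task 6=28, EF_Task 7=23) = 28; EF_Task 8 = 28+5 = 33
Expected project duration μ = 33 days. Critical path: Task 3 → Task 6 → Task 8.

Variance along critical path = 9.000 + 4.000 + 1.000 = 14.000; σ = √14.000 = 3.742 days.
Z = (39 − 33) / 3.742 = 1.604
P(T ≤ 39) = Φ(1.604) ≈ 0.946

0.946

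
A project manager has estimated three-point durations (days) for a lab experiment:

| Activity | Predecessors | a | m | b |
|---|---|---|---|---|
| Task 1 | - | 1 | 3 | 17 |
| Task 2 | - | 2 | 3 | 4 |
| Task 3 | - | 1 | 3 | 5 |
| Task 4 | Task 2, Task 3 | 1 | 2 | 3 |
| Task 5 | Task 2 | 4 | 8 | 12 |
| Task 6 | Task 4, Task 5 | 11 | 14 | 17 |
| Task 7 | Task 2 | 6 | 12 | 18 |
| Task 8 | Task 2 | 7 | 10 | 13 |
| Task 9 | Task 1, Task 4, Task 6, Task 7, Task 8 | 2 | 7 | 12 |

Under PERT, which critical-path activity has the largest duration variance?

te_Task 1 = (1 + 4·3 + 17)/6 = 30/6 = 5; σ²_Task 1 = ((17−1)/6)² = 7.111
te_Task 2 = (2 + 4·3 + 4)/6 = 18/6 = 3; σ²_Task 2 = ((4−2)/6)² = 0.111
te_Task 3 = (1 + 4·3 + 5)/6 = 18/6 = 3; σ²_Task 3 = ((5−1)/6)² = 0.444
te_Task 4 = (1 + 4·2 + 3)/6 = 12/6 = 2; σ²_Task 4 = ((3−1)/6)² = 0.111
te_Task 5 = (4 + 4·8 + 12)/6 = 48/6 = 8; σ²_Task 5 = ((12−4)/6)² = 1.778
te_Task 6 = (11 + 4·14 + 17)/6 = 84/6 = 14; σ²_Task 6 = ((17−11)/6)² = 1.000
te_Task 7 = (6 + 4·12 + 18)/6 = 72/6 = 12; σ²_Task 7 = ((18−6)/6)² = 4.000
te_Task 8 = (7 + 4·10 + 13)/6 = 60/6 = 10; σ²_Task 8 = ((13−7)/6)² = 1.000
te_Task 9 = (2 + 4·7 + 12)/6 = 42/6 = 7; σ²_Task 9 = ((12−2)/6)² = 2.778

Forward pass:
ES_Task 1 = 0; EF_Task 1 = 5
ES_Task 2 = 0; EF_Task 2 = 3
ES_Task 3 = 0; EF_Task 3 = 3
ES_Task 4 = max(EF_Task 2=3, EF_Task 3=3) = 3; EF_Task 4 = 3+2 = 5
ES_Task 5 = 3; EF_Task 5 = 3+8 = 11
ES_Task 6 = max(EF_Task 4=5, EF_Task 5=11) = 11; EF_Task 6 = 11+14 = 25
ES_Task 7 = 3; EF_Task 7 = 3+12 = 15
ES_Task 8 = 3; EF_Task 8 = 3+10 = 13
ES_Task 9 = max(EF_Task 1=5, EF_Task 4=5, EF_Task 6=25, EF_Task 7=15, EF_Task 8=13) = 25; EF_Task 9 = 25+7 = 32
Expected project duration μ = 32 days. Critical path: Task 2 → Task 5 → Task 6 → Task 9.

Variances on critical path: σ²_Task 2=0.111, σ²_Task 5=1.778, σ²_Task 6=1.000, σ²_Task 9=2.778.
Largest is σ²_Task 9 = 2.778.

Task 9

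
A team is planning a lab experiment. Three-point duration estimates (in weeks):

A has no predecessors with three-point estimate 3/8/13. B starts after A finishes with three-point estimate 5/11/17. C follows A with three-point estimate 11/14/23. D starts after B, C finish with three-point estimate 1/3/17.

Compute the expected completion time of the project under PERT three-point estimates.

te_A = (3 + 4·8 + 13)/6 = 48/6 = 8
te_B = (5 + 4·11 + 17)/6 = 66/6 = 11
te_C = (11 + 4·14 + 23)/6 = 90/6 = 15
te_D = (1 + 4·3 + 17)/6 = 30/6 = 5

Forward pass:
ES_A = 0; EF_A = 8
ES_B = 8; EF_B = 8+11 = 19
ES_C = 8; EF_C = 8+15 = 23
ES_D = max(EF_B=19, EF_C=23) = 23; EF_D = 23+5 = 28
Expected project duration μ = 28 weeks. Critical path: A → C → D.

28 weeks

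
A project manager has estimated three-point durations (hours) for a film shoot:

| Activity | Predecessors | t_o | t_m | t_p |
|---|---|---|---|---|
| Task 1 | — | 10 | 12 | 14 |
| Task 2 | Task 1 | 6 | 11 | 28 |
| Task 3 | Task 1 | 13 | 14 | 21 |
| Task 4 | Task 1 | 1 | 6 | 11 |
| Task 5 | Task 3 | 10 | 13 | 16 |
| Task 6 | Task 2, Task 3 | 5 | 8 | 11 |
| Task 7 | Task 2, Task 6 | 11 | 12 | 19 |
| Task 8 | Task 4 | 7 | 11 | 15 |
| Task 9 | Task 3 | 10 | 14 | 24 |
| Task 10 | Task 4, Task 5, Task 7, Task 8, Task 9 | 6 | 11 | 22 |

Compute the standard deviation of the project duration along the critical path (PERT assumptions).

3.48 hours

te_Task 1 = (10 + 4·12 + 14)/6 = 72/6 = 12; σ²_Task 1 = ((14−10)/6)² = 0.444
te_Task 2 = (6 + 4·11 + 28)/6 = 78/6 = 13; σ²_Task 2 = ((28−6)/6)² = 13.444
te_Task 3 = (13 + 4·14 + 21)/6 = 90/6 = 15; σ²_Task 3 = ((21−13)/6)² = 1.778
te_Task 4 = (1 + 4·6 + 11)/6 = 36/6 = 6; σ²_Task 4 = ((11−1)/6)² = 2.778
te_Task 5 = (10 + 4·13 + 16)/6 = 78/6 = 13; σ²_Task 5 = ((16−10)/6)² = 1.000
te_Task 6 = (5 + 4·8 + 11)/6 = 48/6 = 8; σ²_Task 6 = ((11−5)/6)² = 1.000
te_Task 7 = (11 + 4·12 + 19)/6 = 78/6 = 13; σ²_Task 7 = ((19−11)/6)² = 1.778
te_Task 8 = (7 + 4·11 + 15)/6 = 66/6 = 11; σ²_Task 8 = ((15−7)/6)² = 1.778
te_Task 9 = (10 + 4·14 + 24)/6 = 90/6 = 15; σ²_Task 9 = ((24−10)/6)² = 5.444
te_Task 10 = (6 + 4·11 + 22)/6 = 72/6 = 12; σ²_Task 10 = ((22−6)/6)² = 7.111

Forward pass:
ES_Task 1 = 0; EF_Task 1 = 12
ES_Task 2 = 12; EF_Task 2 = 12+13 = 25
ES_Task 3 = 12; EF_Task 3 = 12+15 = 27
ES_Task 4 = 12; EF_Task 4 = 12+6 = 18
ES_Task 5 = 27; EF_Task 5 = 27+13 = 40
ES_Task 6 = max(EF_Task 2=25, EF_Task 3=27) = 27; EF_Task 6 = 27+8 = 35
ES_Task 7 = max(EF_Task 2=25, EF_Task 6=35) = 35; EF_Task 7 = 35+13 = 48
ES_Task 8 = 18; EF_Task 8 = 18+11 = 29
ES_Task 9 = 27; EF_Task 9 = 27+15 = 42
ES_Task 10 = max(EF_Task 4=18, EF_Task 5=40, EF_Task 7=48, EF_Task 8=29, EF_Task 9=42) = 48; EF_Task 10 = 48+12 = 60
Expected project duration μ = 60 hours. Critical path: Task 1 → Task 3 → Task 6 → Task 7 → Task 10.

Variance along critical path = 0.444 + 1.778 + 1.000 + 1.778 + 7.111 = 12.111
σ = √12.111 = 3.480 hours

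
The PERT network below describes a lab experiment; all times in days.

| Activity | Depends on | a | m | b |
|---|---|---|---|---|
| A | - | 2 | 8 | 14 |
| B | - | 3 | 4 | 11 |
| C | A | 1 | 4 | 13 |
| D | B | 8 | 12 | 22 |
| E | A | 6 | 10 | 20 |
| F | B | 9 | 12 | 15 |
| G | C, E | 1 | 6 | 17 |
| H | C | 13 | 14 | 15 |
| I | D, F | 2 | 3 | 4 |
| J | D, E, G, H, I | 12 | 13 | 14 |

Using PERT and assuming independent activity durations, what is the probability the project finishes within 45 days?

0.959

te_A = (2 + 4·8 + 14)/6 = 48/6 = 8; σ²_A = ((14−2)/6)² = 4.000
te_B = (3 + 4·4 + 11)/6 = 30/6 = 5; σ²_B = ((11−3)/6)² = 1.778
te_C = (1 + 4·4 + 13)/6 = 30/6 = 5; σ²_C = ((13−1)/6)² = 4.000
te_D = (8 + 4·12 + 22)/6 = 78/6 = 13; σ²_D = ((22−8)/6)² = 5.444
te_E = (6 + 4·10 + 20)/6 = 66/6 = 11; σ²_E = ((20−6)/6)² = 5.444
te_F = (9 + 4·12 + 15)/6 = 72/6 = 12; σ²_F = ((15−9)/6)² = 1.000
te_G = (1 + 4·6 + 17)/6 = 42/6 = 7; σ²_G = ((17−1)/6)² = 7.111
te_H = (13 + 4·14 + 15)/6 = 84/6 = 14; σ²_H = ((15−13)/6)² = 0.111
te_I = (2 + 4·3 + 4)/6 = 18/6 = 3; σ²_I = ((4−2)/6)² = 0.111
te_J = (12 + 4·13 + 14)/6 = 78/6 = 13; σ²_J = ((14−12)/6)² = 0.111

Forward pass:
ES_A = 0; EF_A = 8
ES_B = 0; EF_B = 5
ES_C = 8; EF_C = 8+5 = 13
ES_D = 5; EF_D = 5+13 = 18
ES_E = 8; EF_E = 8+11 = 19
ES_F = 5; EF_F = 5+12 = 17
ES_G = max(EF_C=13, EF_E=19) = 19; EF_G = 19+7 = 26
ES_H = 13; EF_H = 13+14 = 27
ES_I = max(EF_D=18, EF_F=17) = 18; EF_I = 18+3 = 21
ES_J = max(EF_D=18, EF_E=19, EF_G=26, EF_H=27, EF_I=21) = 27; EF_J = 27+13 = 40
Expected project duration μ = 40 days. Critical path: A → C → H → J.

Variance along critical path = 4.000 + 4.000 + 0.111 + 0.111 = 8.222; σ = √8.222 = 2.867 days.
Z = (45 − 40) / 2.867 = 1.744
P(T ≤ 45) = Φ(1.744) ≈ 0.959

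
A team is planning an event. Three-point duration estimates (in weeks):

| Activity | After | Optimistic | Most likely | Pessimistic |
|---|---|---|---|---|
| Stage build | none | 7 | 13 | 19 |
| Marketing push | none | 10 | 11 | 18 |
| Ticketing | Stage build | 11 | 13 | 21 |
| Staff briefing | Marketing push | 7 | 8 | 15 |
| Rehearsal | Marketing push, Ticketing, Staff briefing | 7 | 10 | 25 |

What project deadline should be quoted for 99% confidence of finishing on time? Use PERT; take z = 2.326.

te_Stage build = (7 + 4·13 + 19)/6 = 78/6 = 13; σ²_Stage build = ((19−7)/6)² = 4.000
te_Marketing push = (10 + 4·11 + 18)/6 = 72/6 = 12; σ²_Marketing push = ((18−10)/6)² = 1.778
te_Ticketing = (11 + 4·13 + 21)/6 = 84/6 = 14; σ²_Ticketing = ((21−11)/6)² = 2.778
te_Staff briefing = (7 + 4·8 + 15)/6 = 54/6 = 9; σ²_Staff briefing = ((15−7)/6)² = 1.778
te_Rehearsal = (7 + 4·10 + 25)/6 = 72/6 = 12; σ²_Rehearsal = ((25−7)/6)² = 9.000

Forward pass:
ES_Stage build = 0; EF_Stage build = 13
ES_Marketing push = 0; EF_Marketing push = 12
ES_Ticketing = 13; EF_Ticketing = 13+14 = 27
ES_Staff briefing = 12; EF_Staff briefing = 12+9 = 21
ES_Rehearsal = max(EF_Marketing push=12, EF_Ticketing=27, EF_Staff briefing=21) = 27; EF_Rehearsal = 27+12 = 39
Expected project duration μ = 39 weeks. Critical path: Stage build → Ticketing → Rehearsal.

Variance along critical path = 4.000 + 2.778 + 9.000 = 15.778; σ = 3.972 weeks.
D = μ + z·σ = 39 + 2.326·3.972 = 48.2 weeks

48.2 weeks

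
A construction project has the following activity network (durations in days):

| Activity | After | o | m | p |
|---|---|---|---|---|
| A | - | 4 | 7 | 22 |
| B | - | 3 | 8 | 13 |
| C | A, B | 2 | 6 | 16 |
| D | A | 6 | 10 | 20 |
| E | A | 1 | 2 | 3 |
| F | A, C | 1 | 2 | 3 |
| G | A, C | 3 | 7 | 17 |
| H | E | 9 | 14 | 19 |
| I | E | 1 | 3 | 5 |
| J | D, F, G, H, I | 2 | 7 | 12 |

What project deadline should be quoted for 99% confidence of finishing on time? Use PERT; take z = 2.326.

te_A = (4 + 4·7 + 22)/6 = 54/6 = 9; σ²_A = ((22−4)/6)² = 9.000
te_B = (3 + 4·8 + 13)/6 = 48/6 = 8; σ²_B = ((13−3)/6)² = 2.778
te_C = (2 + 4·6 + 16)/6 = 42/6 = 7; σ²_C = ((16−2)/6)² = 5.444
te_D = (6 + 4·10 + 20)/6 = 66/6 = 11; σ²_D = ((20−6)/6)² = 5.444
te_E = (1 + 4·2 + 3)/6 = 12/6 = 2; σ²_E = ((3−1)/6)² = 0.111
te_F = (1 + 4·2 + 3)/6 = 12/6 = 2; σ²_F = ((3−1)/6)² = 0.111
te_G = (3 + 4·7 + 17)/6 = 48/6 = 8; σ²_G = ((17−3)/6)² = 5.444
te_H = (9 + 4·14 + 19)/6 = 84/6 = 14; σ²_H = ((19−9)/6)² = 2.778
te_I = (1 + 4·3 + 5)/6 = 18/6 = 3; σ²_I = ((5−1)/6)² = 0.444
te_J = (2 + 4·7 + 12)/6 = 42/6 = 7; σ²_J = ((12−2)/6)² = 2.778

Forward pass:
ES_A = 0; EF_A = 9
ES_B = 0; EF_B = 8
ES_C = max(EF_A=9, EF_B=8) = 9; EF_C = 9+7 = 16
ES_D = 9; EF_D = 9+11 = 20
ES_E = 9; EF_E = 9+2 = 11
ES_F = max(EF_A=9, EF_C=16) = 16; EF_F = 16+2 = 18
ES_G = max(EF_A=9, EF_C=16) = 16; EF_G = 16+8 = 24
ES_H = 11; EF_H = 11+14 = 25
ES_I = 11; EF_I = 11+3 = 14
ES_J = max(EF_D=20, EF_F=18, EF_G=24, EF_H=25, EF_I=14) = 25; EF_J = 25+7 = 32
Expected project duration μ = 32 days. Critical path: A → E → H → J.

Variance along critical path = 9.000 + 0.111 + 2.778 + 2.778 = 14.667; σ = 3.830 days.
D = μ + z·σ = 32 + 2.326·3.830 = 40.9 days

40.9 days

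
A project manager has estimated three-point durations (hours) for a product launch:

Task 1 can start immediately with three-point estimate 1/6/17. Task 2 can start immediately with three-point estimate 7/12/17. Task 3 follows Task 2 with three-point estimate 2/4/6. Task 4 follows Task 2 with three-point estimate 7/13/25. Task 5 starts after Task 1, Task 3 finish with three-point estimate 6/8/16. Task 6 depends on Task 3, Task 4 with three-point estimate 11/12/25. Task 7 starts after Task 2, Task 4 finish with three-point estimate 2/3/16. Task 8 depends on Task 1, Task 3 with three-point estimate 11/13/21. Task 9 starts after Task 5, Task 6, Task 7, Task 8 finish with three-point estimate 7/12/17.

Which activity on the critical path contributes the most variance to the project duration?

Task 4

te_Task 1 = (1 + 4·6 + 17)/6 = 42/6 = 7; σ²_Task 1 = ((17−1)/6)² = 7.111
te_Task 2 = (7 + 4·12 + 17)/6 = 72/6 = 12; σ²_Task 2 = ((17−7)/6)² = 2.778
te_Task 3 = (2 + 4·4 + 6)/6 = 24/6 = 4; σ²_Task 3 = ((6−2)/6)² = 0.444
te_Task 4 = (7 + 4·13 + 25)/6 = 84/6 = 14; σ²_Task 4 = ((25−7)/6)² = 9.000
te_Task 5 = (6 + 4·8 + 16)/6 = 54/6 = 9; σ²_Task 5 = ((16−6)/6)² = 2.778
te_Task 6 = (11 + 4·12 + 25)/6 = 84/6 = 14; σ²_Task 6 = ((25−11)/6)² = 5.444
te_Task 7 = (2 + 4·3 + 16)/6 = 30/6 = 5; σ²_Task 7 = ((16−2)/6)² = 5.444
te_Task 8 = (11 + 4·13 + 21)/6 = 84/6 = 14; σ²_Task 8 = ((21−11)/6)² = 2.778
te_Task 9 = (7 + 4·12 + 17)/6 = 72/6 = 12; σ²_Task 9 = ((17−7)/6)² = 2.778

Forward pass:
ES_Task 1 = 0; EF_Task 1 = 7
ES_Task 2 = 0; EF_Task 2 = 12
ES_Task 3 = 12; EF_Task 3 = 12+4 = 16
ES_Task 4 = 12; EF_Task 4 = 12+14 = 26
ES_Task 5 = max(EF_Task 1=7, EF_Task 3=16) = 16; EF_Task 5 = 16+9 = 25
ES_Task 6 = max(EF_Task 3=16, EF_Task 4=26) = 26; EF_Task 6 = 26+14 = 40
ES_Task 7 = max(EF_Task 2=12, EF_Task 4=26) = 26; EF_Task 7 = 26+5 = 31
ES_Task 8 = max(EF_Task 1=7, EF_Task 3=16) = 16; EF_Task 8 = 16+14 = 30
ES_Task 9 = max(EF_Task 5=25, EF_Task 6=40, EF_Task 7=31, EF_Task 8=30) = 40; EF_Task 9 = 40+12 = 52
Expected project duration μ = 52 hours. Critical path: Task 2 → Task 4 → Task 6 → Task 9.

Variances on critical path: σ²_Task 2=2.778, σ²_Task 4=9.000, σ²_Task 6=5.444, σ²_Task 9=2.778.
Largest is σ²_Task 4 = 9.000.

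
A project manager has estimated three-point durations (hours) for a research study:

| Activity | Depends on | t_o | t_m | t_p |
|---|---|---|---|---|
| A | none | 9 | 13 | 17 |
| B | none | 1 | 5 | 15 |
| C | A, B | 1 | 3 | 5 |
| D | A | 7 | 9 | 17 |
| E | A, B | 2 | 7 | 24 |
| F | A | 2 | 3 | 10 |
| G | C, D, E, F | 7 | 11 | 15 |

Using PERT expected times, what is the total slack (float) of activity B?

8 hours

te_A = (9 + 4·13 + 17)/6 = 78/6 = 13
te_B = (1 + 4·5 + 15)/6 = 36/6 = 6
te_C = (1 + 4·3 + 5)/6 = 18/6 = 3
te_D = (7 + 4·9 + 17)/6 = 60/6 = 10
te_E = (2 + 4·7 + 24)/6 = 54/6 = 9
te_F = (2 + 4·3 + 10)/6 = 24/6 = 4
te_G = (7 + 4·11 + 15)/6 = 66/6 = 11

Forward pass:
ES_A = 0; EF_A = 13
ES_B = 0; EF_B = 6
ES_C = max(EF_A=13, EF_B=6) = 13; EF_C = 13+3 = 16
ES_D = 13; EF_D = 13+10 = 23
ES_E = max(EF_A=13, EF_B=6) = 13; EF_E = 13+9 = 22
ES_F = 13; EF_F = 13+4 = 17
ES_G = max(EF_C=16, EF_D=23, EF_E=22, EF_F=17) = 23; EF_G = 23+11 = 34
Expected project duration μ = 34 hours. Critical path: A → D → G.

Backward pass:
LF_G = 34; LS_G = 34−11 = 23
LF_F = LS_G = 23; LS_F = 23−4 = 19
LF_E = LS_G = 23; LS_E = 23−9 = 14
LF_D = LS_G = 23; LS_D = 23−10 = 13
LF_C = LS_G = 23; LS_C = 23−3 = 20
LF_B = min(LS_C=20, LS_E=14) = 14; LS_B = 14−6 = 8
LF_A = min(LS_C=20, LS_D=13, LS_E=14, LS_F=19) = 13; LS_A = 13−13 = 0
Slack_B = LS_B − ES_B = 8 − 0 = 8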